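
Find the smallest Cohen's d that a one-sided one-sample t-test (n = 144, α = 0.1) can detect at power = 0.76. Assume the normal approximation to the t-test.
d ≈ 0.17

Minimum detectable effect (one-sample t-test, normal approximation):
d = (z_α + z_β) / √n
d = (1.282 + 0.706) / √144
d = 1.988 / 12.000
d ≈ 0.17

By Cohen's convention (0.2 small / 0.5 medium / 0.8 large): very small effect.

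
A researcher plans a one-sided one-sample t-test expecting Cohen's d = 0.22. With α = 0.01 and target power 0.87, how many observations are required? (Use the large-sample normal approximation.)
n = 247

Sample size formula (one-sample t-test, normal approximation):
n = ((z_α + z_β) / d)²

z_α = 2.326 (for α = 0.01, one-sided)
z_β = 1.126 (for power = 0.87)
d = 0.22

n = ((2.326 + 1.126) / 0.22)²
n = (15.691)²
n ≈ 246.21
Round up to the next whole number: n = 247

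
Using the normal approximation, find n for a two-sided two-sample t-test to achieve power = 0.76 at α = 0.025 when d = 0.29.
n = 207 per group

Sample size formula (two-sample t-test, normal approximation):
n = 2 · ((z_{α/2} + z_β) / d)²

z_{α/2} = 2.241 (for α = 0.025, two-sided)
z_β = 0.706 (for power = 0.76)
d = 0.29

n = 2 · ((2.241 + 0.706) / 0.29)²
n = 2 · (10.162)²
n ≈ 206.53
Round up to the next whole number: n = 207 per group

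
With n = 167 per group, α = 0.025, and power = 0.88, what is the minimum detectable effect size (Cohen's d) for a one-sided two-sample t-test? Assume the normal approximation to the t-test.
d ≈ 0.34

Minimum detectable effect (two-sample t-test, normal approximation):
d = (z_α + z_β) / √(n/2)
d = (1.960 + 1.175) / √(167/2)
d = 3.135 / 9.138
d ≈ 0.34

By Cohen's convention (0.2 small / 0.5 medium / 0.8 large): small effect.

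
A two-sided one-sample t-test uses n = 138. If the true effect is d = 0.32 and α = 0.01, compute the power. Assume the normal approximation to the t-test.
Power ≈ 0.88

Power calculation (one-sample t-test, normal approximation):
z_β = d · √n - z_{α/2}
z_β = 0.32 · √138 - 2.576
z_β = 0.32 · 11.747 - 2.576
z_β = 1.183

Power = Φ(z_β) = Φ(1.183) ≈ 0.882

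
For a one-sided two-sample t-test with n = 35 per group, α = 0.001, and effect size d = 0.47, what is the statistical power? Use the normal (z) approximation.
Power ≈ 0.13

Power calculation (two-sample t-test, normal approximation):
z_β = d · √(n/2) - z_α
z_β = 0.47 · √(35/2) - 3.090
z_β = 0.47 · 4.183 - 3.090
z_β = -1.124

Power = Φ(z_β) = Φ(-1.124) ≈ 0.130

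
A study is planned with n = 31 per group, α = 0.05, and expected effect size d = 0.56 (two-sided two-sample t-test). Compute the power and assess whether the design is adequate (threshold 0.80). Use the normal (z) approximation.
Power ≈ 0.60; the study is underpowered (power < 0.80)

Power calculation (two-sample t-test, normal approximation):
z_β = d · √(n/2) - z_{α/2}
z_β = 0.56 · √(31/2) - 1.960
z_β = 0.56 · 3.937 - 1.960
z_β = 0.245

Power = Φ(z_β) = Φ(0.245) ≈ 0.597

Effect size d = 0.56 is medium by Cohen's convention (0.2/0.5/0.8).

Threshold: power ≥ 0.80 is conventionally adequate.
Power ≈ 0.60 → the study is underpowered (power < 0.80).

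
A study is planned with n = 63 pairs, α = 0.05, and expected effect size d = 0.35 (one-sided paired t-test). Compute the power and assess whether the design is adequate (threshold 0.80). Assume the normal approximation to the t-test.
Power ≈ 0.87; the study is adequately powered (power ≥ 0.80)

Power calculation (paired t-test, normal approximation):
z_β = d · √n - z_α
z_β = 0.35 · √63 - 1.645
z_β = 0.35 · 7.937 - 1.645
z_β = 1.133

Power = Φ(z_β) = Φ(1.133) ≈ 0.871

Effect size d = 0.35 is small by Cohen's convention (0.2/0.5/0.8).

Threshold: power ≥ 0.80 is conventionally adequate.
Power ≈ 0.87 → the study is adequately powered (power ≥ 0.80).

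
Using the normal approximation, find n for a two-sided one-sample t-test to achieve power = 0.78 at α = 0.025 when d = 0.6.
n = 26

Sample size formula (one-sample t-test, normal approximation):
n = ((z_{α/2} + z_β) / d)²

z_{α/2} = 2.241 (for α = 0.025, two-sided)
z_β = 0.772 (for power = 0.78)
d = 0.6

n = ((2.241 + 0.772) / 0.6)²
n = (5.022)²
n ≈ 25.22
Round up to the next whole number: n = 26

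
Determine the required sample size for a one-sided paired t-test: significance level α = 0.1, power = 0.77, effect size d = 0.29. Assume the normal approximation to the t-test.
n = 49 pairs

Sample size formula (paired t-test, normal approximation):
n = ((z_α + z_β) / d)²

z_α = 1.282 (for α = 0.1, one-sided)
z_β = 0.739 (for power = 0.77)
d = 0.29

n = ((1.282 + 0.739) / 0.29)²
n = (6.969)²
n ≈ 48.57
Round up to the next whole number: n = 49 pairs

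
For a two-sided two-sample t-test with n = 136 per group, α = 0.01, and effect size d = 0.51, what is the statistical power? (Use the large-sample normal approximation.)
Power ≈ 0.95

Power calculation (two-sample t-test, normal approximation):
z_β = d · √(n/2) - z_{α/2}
z_β = 0.51 · √(136/2) - 2.576
z_β = 0.51 · 8.246 - 2.576
z_β = 1.630

Power = Φ(z_β) = Φ(1.630) ≈ 0.948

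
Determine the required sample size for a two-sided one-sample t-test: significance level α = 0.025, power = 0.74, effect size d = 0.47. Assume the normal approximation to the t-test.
n = 38

Sample size formula (one-sample t-test, normal approximation):
n = ((z_{α/2} + z_β) / d)²

z_{α/2} = 2.241 (for α = 0.025, two-sided)
z_β = 0.643 (for power = 0.74)
d = 0.47

n = ((2.241 + 0.643) / 0.47)²
n = (6.136)²
n ≈ 37.65
Round up to the next whole number: n = 38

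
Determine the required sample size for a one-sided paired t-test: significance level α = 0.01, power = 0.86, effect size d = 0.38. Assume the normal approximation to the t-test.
n = 81 pairs

Sample size formula (paired t-test, normal approximation):
n = ((z_α + z_β) / d)²

z_α = 2.326 (for α = 0.01, one-sided)
z_β = 1.080 (for power = 0.86)
d = 0.38

n = ((2.326 + 1.080) / 0.38)²
n = (8.963)²
n ≈ 80.34
Round up to the next whole number: n = 81 pairs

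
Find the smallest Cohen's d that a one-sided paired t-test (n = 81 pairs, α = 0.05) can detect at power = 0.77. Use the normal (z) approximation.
d ≈ 0.26

Minimum detectable effect (paired t-test, normal approximation):
d = (z_α + z_β) / √n
d = (1.645 + 0.739) / √81
d = 2.384 / 9.000
d ≈ 0.26

By Cohen's convention (0.2 small / 0.5 medium / 0.8 large): small effect.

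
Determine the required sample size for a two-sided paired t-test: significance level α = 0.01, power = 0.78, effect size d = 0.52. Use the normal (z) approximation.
n = 42 pairs

Sample size formula (paired t-test, normal approximation):
n = ((z_{α/2} + z_β) / d)²

z_{α/2} = 2.576 (for α = 0.01, two-sided)
z_β = 0.772 (for power = 0.78)
d = 0.52

n = ((2.576 + 0.772) / 0.52)²
n = (6.438)²
n ≈ 41.45
Round up to the next whole number: n = 42 pairs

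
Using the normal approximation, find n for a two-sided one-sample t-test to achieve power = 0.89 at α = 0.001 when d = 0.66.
n = 47

Sample size formula (one-sample t-test, normal approximation):
n = ((z_{α/2} + z_β) / d)²

z_{α/2} = 3.291 (for α = 0.001, two-sided)
z_β = 1.227 (for power = 0.89)
d = 0.66

n = ((3.291 + 1.227) / 0.66)²
n = (6.845)²
n ≈ 46.85
Round up to the next whole number: n = 47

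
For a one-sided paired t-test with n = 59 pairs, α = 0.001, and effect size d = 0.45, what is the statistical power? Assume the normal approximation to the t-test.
Power ≈ 0.64

Power calculation (paired t-test, normal approximation):
z_β = d · √n - z_α
z_β = 0.45 · √59 - 3.090
z_β = 0.45 · 7.681 - 3.090
z_β = 0.366

Power = Φ(z_β) = Φ(0.366) ≈ 0.643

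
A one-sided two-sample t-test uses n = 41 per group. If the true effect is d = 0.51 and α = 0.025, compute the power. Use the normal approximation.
Power ≈ 0.64

Power calculation (two-sample t-test, normal approximation):
z_β = d · √(n/2) - z_α
z_β = 0.51 · √(41/2) - 1.960
z_β = 0.51 · 4.528 - 1.960
z_β = 0.349

Power = Φ(z_β) = Φ(0.349) ≈ 0.637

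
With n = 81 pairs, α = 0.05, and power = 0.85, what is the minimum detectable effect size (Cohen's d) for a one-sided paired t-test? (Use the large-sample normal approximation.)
d ≈ 0.30

Minimum detectable effect (paired t-test, normal approximation):
d = (z_α + z_β) / √n
d = (1.645 + 1.036) / √81
d = 2.681 / 9.000
d ≈ 0.30

By Cohen's convention (0.2 small / 0.5 medium / 0.8 large): small effect.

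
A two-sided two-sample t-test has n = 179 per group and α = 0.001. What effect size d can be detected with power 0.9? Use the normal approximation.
d ≈ 0.48

Minimum detectable effect (two-sample t-test, normal approximation):
d = (z_{α/2} + z_β) / √(n/2)
d = (3.291 + 1.282) / √(179/2)
d = 4.572 / 9.460
d ≈ 0.48

By Cohen's convention (0.2 small / 0.5 medium / 0.8 large): small effect.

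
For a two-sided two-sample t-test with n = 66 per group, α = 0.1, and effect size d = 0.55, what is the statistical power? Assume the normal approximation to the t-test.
Power ≈ 0.94

Power calculation (two-sample t-test, normal approximation):
z_β = d · √(n/2) - z_{α/2}
z_β = 0.55 · √(66/2) - 1.645
z_β = 0.55 · 5.745 - 1.645
z_β = 1.515

Power = Φ(z_β) = Φ(1.515) ≈ 0.935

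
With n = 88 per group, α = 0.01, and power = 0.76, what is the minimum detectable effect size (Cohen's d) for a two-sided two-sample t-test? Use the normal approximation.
d ≈ 0.49

Minimum detectable effect (two-sample t-test, normal approximation):
d = (z_{α/2} + z_β) / √(n/2)
d = (2.576 + 0.706) / √(88/2)
d = 3.282 / 6.633
d ≈ 0.49

By Cohen's convention (0.2 small / 0.5 medium / 0.8 large): small effect.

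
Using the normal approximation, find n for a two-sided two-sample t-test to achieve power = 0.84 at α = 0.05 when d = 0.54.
n = 60 per group

Sample size formula (two-sample t-test, normal approximation):
n = 2 · ((z_{α/2} + z_β) / d)²

z_{α/2} = 1.960 (for α = 0.05, two-sided)
z_β = 0.994 (for power = 0.84)
d = 0.54

n = 2 · ((1.960 + 0.994) / 0.54)²
n = 2 · (5.470)²
n ≈ 59.84
Round up to the next whole number: n = 60 per group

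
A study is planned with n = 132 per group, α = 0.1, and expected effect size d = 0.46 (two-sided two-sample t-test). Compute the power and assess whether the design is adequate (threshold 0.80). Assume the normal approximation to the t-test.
Power ≈ 0.98; the study is adequately powered (power ≥ 0.80)

Power calculation (two-sample t-test, normal approximation):
z_β = d · √(n/2) - z_{α/2}
z_β = 0.46 · √(132/2) - 1.645
z_β = 0.46 · 8.124 - 1.645
z_β = 2.092

Power = Φ(z_β) = Φ(2.092) ≈ 0.982

Effect size d = 0.46 is small by Cohen's convention (0.2/0.5/0.8).

Threshold: power ≥ 0.80 is conventionally adequate.
Power ≈ 0.98 → the study is adequately powered (power ≥ 0.80).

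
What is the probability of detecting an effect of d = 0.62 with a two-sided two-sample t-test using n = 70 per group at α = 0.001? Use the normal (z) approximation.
Power ≈ 0.65

Power calculation (two-sample t-test, normal approximation):
z_β = d · √(n/2) - z_{α/2}
z_β = 0.62 · √(70/2) - 3.291
z_β = 0.62 · 5.916 - 3.291
z_β = 0.377

Power = Φ(z_β) = Φ(0.377) ≈ 0.647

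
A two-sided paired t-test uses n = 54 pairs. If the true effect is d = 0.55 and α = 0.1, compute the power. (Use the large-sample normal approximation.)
Power ≈ 0.99

Power calculation (paired t-test, normal approximation):
z_β = d · √n - z_{α/2}
z_β = 0.55 · √54 - 1.645
z_β = 0.55 · 7.348 - 1.645
z_β = 2.397

Power = Φ(z_β) = Φ(2.397) ≈ 0.992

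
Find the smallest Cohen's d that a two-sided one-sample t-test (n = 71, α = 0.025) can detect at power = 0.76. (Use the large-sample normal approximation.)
d ≈ 0.35

Minimum detectable effect (one-sample t-test, normal approximation):
d = (z_{α/2} + z_β) / √n
d = (2.241 + 0.706) / √71
d = 2.948 / 8.426
d ≈ 0.35

By Cohen's convention (0.2 small / 0.5 medium / 0.8 large): small effect.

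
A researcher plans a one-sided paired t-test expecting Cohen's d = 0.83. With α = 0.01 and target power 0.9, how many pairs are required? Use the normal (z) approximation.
n = 19 pairs

Sample size formula (paired t-test, normal approximation):
n = ((z_α + z_β) / d)²

z_α = 2.326 (for α = 0.01, one-sided)
z_β = 1.282 (for power = 0.9)
d = 0.83

n = ((2.326 + 1.282) / 0.83)²
n = (4.347)²
n ≈ 18.90
Round up to the next whole number: n = 19 pairs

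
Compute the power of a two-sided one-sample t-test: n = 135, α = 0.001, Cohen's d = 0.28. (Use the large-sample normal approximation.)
Power ≈ 0.49

Power calculation (one-sample t-test, normal approximation):
z_β = d · √n - z_{α/2}
z_β = 0.28 · √135 - 3.291
z_β = 0.28 · 11.619 - 3.291
z_β = -0.037

Power = Φ(z_β) = Φ(-0.037) ≈ 0.485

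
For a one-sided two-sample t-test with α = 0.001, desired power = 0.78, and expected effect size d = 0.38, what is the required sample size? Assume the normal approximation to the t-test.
n = 207 per group

Sample size formula (two-sample t-test, normal approximation):
n = 2 · ((z_α + z_β) / d)²

z_α = 3.090 (for α = 0.001, one-sided)
z_β = 0.772 (for power = 0.78)
d = 0.38

n = 2 · ((3.090 + 0.772) / 0.38)²
n = 2 · (10.163)²
n ≈ 206.57
Round up to the next whole number: n = 207 per group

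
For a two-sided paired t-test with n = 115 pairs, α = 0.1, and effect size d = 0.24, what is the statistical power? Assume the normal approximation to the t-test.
Power ≈ 0.82

Power calculation (paired t-test, normal approximation):
z_β = d · √n - z_{α/2}
z_β = 0.24 · √115 - 1.645
z_β = 0.24 · 10.724 - 1.645
z_β = 0.929

Power = Φ(z_β) = Φ(0.929) ≈ 0.824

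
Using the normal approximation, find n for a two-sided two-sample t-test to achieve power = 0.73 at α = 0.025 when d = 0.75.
n = 29 per group

Sample size formula (two-sample t-test, normal approximation):
n = 2 · ((z_{α/2} + z_β) / d)²

z_{α/2} = 2.241 (for α = 0.025, two-sided)
z_β = 0.613 (for power = 0.73)
d = 0.75

n = 2 · ((2.241 + 0.613) / 0.75)²
n = 2 · (3.805)²
n ≈ 28.96
Round up to the next whole number: n = 29 per group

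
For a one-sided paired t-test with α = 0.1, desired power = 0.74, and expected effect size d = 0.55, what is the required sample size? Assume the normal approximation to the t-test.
n = 13 pairs

Sample size formula (paired t-test, normal approximation):
n = ((z_α + z_β) / d)²

z_α = 1.282 (for α = 0.1, one-sided)
z_β = 0.643 (for power = 0.74)
d = 0.55

n = ((1.282 + 0.643) / 0.55)²
n = (3.500)²
n ≈ 12.25
Round up to the next whole number: n = 13 pairs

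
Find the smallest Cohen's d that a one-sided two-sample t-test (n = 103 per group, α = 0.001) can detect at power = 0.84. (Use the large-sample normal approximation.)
d ≈ 0.57

Minimum detectable effect (two-sample t-test, normal approximation):
d = (z_α + z_β) / √(n/2)
d = (3.090 + 0.994) / √(103/2)
d = 4.085 / 7.176
d ≈ 0.57

By Cohen's convention (0.2 small / 0.5 medium / 0.8 large): medium effect.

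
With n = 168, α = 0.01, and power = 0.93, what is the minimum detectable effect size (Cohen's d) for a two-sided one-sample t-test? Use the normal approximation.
d ≈ 0.31

Minimum detectable effect (one-sample t-test, normal approximation):
d = (z_{α/2} + z_β) / √n
d = (2.576 + 1.476) / √168
d = 4.052 / 12.961
d ≈ 0.31

By Cohen's convention (0.2 small / 0.5 medium / 0.8 large): small effect.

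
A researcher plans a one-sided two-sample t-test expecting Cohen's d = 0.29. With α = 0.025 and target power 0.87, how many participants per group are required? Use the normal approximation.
n = 227 per group

Sample size formula (two-sample t-test, normal approximation):
n = 2 · ((z_α + z_β) / d)²

z_α = 1.960 (for α = 0.025, one-sided)
z_β = 1.126 (for power = 0.87)
d = 0.29

n = 2 · ((1.960 + 1.126) / 0.29)²
n = 2 · (10.641)²
n ≈ 226.46
Round up to the next whole number: n = 227 per group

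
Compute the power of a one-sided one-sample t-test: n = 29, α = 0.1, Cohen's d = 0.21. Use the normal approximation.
Power ≈ 0.44

Power calculation (one-sample t-test, normal approximation):
z_β = d · √n - z_α
z_β = 0.21 · √29 - 1.282
z_β = 0.21 · 5.385 - 1.282
z_β = -0.151

Power = Φ(z_β) = Φ(-0.151) ≈ 0.440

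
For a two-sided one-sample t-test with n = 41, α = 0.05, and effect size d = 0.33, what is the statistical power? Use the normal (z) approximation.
Power ≈ 0.56

Power calculation (one-sample t-test, normal approximation):
z_β = d · √n - z_{α/2}
z_β = 0.33 · √41 - 1.960
z_β = 0.33 · 6.403 - 1.960
z_β = 0.153

Power = Φ(z_β) = Φ(0.153) ≈ 0.561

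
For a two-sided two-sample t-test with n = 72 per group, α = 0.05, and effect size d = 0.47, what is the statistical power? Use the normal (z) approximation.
Power ≈ 0.81

Power calculation (two-sample t-test, normal approximation):
z_β = d · √(n/2) - z_{α/2}
z_β = 0.47 · √(72/2) - 1.960
z_β = 0.47 · 6.000 - 1.960
z_β = 0.860

Power = Φ(z_β) = Φ(0.860) ≈ 0.805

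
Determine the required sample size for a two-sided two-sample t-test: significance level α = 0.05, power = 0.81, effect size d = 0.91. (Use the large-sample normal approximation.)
n = 20 per group

Sample size formula (two-sample t-test, normal approximation):
n = 2 · ((z_{α/2} + z_β) / d)²

z_{α/2} = 1.960 (for α = 0.05, two-sided)
z_β = 0.878 (for power = 0.81)
d = 0.91

n = 2 · ((1.960 + 0.878) / 0.91)²
n = 2 · (3.119)²
n ≈ 19.46
Round up to the next whole number: n = 20 per group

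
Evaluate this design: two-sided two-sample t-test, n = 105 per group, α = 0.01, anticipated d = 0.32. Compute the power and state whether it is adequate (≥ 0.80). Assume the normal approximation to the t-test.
Power ≈ 0.40; the study is underpowered (power < 0.80)

Power calculation (two-sample t-test, normal approximation):
z_β = d · √(n/2) - z_{α/2}
z_β = 0.32 · √(105/2) - 2.576
z_β = 0.32 · 7.246 - 2.576
z_β = -0.257

Power = Φ(z_β) = Φ(-0.257) ≈ 0.399

Effect size d = 0.32 is small by Cohen's convention (0.2/0.5/0.8).

Threshold: power ≥ 0.80 is conventionally adequate.
Power ≈ 0.40 → the study is underpowered (power < 0.80).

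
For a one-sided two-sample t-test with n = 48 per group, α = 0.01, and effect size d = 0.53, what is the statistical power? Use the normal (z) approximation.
Power ≈ 0.61

Power calculation (two-sample t-test, normal approximation):
z_β = d · √(n/2) - z_α
z_β = 0.53 · √(48/2) - 2.326
z_β = 0.53 · 4.899 - 2.326
z_β = 0.270

Power = Φ(z_β) = Φ(0.270) ≈ 0.606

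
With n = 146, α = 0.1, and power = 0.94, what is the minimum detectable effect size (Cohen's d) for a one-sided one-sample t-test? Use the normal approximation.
d ≈ 0.23

Minimum detectable effect (one-sample t-test, normal approximation):
d = (z_α + z_β) / √n
d = (1.282 + 1.555) / √146
d = 2.836 / 12.083
d ≈ 0.23

By Cohen's convention (0.2 small / 0.5 medium / 0.8 large): small effect.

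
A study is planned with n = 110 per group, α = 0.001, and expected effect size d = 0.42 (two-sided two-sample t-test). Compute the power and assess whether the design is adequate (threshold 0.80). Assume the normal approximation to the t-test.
Power ≈ 0.43; the study is underpowered (power < 0.80)

Power calculation (two-sample t-test, normal approximation):
z_β = d · √(n/2) - z_{α/2}
z_β = 0.42 · √(110/2) - 3.291
z_β = 0.42 · 7.416 - 3.291
z_β = -0.176

Power = Φ(z_β) = Φ(-0.176) ≈ 0.430

Effect size d = 0.42 is small by Cohen's convention (0.2/0.5/0.8).

Threshold: power ≥ 0.80 is conventionally adequate.
Power ≈ 0.43 → the study is underpowered (power < 0.80).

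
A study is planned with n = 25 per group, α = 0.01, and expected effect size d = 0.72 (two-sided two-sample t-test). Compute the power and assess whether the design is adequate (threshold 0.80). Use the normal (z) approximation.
Power ≈ 0.49; the study is underpowered (power < 0.80)

Power calculation (two-sample t-test, normal approximation):
z_β = d · √(n/2) - z_{α/2}
z_β = 0.72 · √(25/2) - 2.576
z_β = 0.72 · 3.536 - 2.576
z_β = -0.030

Power = Φ(z_β) = Φ(-0.030) ≈ 0.488

Effect size d = 0.72 is medium by Cohen's convention (0.2/0.5/0.8).

Threshold: power ≥ 0.80 is conventionally adequate.
Power ≈ 0.49 → the study is underpowered (power < 0.80).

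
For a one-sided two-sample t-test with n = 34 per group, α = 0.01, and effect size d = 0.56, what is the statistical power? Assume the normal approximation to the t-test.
Power ≈ 0.49

Power calculation (two-sample t-test, normal approximation):
z_β = d · √(n/2) - z_α
z_β = 0.56 · √(34/2) - 2.326
z_β = 0.56 · 4.123 - 2.326
z_β = -0.017

Power = Φ(z_β) = Φ(-0.017) ≈ 0.493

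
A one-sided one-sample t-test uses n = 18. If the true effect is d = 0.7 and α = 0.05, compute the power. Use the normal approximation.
Power ≈ 0.91

Power calculation (one-sample t-test, normal approximation):
z_β = d · √n - z_α
z_β = 0.7 · √18 - 1.645
z_β = 0.7 · 4.243 - 1.645
z_β = 1.325

Power = Φ(z_β) = Φ(1.325) ≈ 0.907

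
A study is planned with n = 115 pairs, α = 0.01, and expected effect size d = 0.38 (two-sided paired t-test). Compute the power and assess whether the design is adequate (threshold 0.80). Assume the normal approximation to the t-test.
Power ≈ 0.93; the study is adequately powered (power ≥ 0.80)

Power calculation (paired t-test, normal approximation):
z_β = d · √n - z_{α/2}
z_β = 0.38 · √115 - 2.576
z_β = 0.38 · 10.724 - 2.576
z_β = 1.499

Power = Φ(z_β) = Φ(1.499) ≈ 0.933

Effect size d = 0.38 is small by Cohen's convention (0.2/0.5/0.8).

Threshold: power ≥ 0.80 is conventionally adequate.
Power ≈ 0.93 → the study is adequately powered (power ≥ 0.80).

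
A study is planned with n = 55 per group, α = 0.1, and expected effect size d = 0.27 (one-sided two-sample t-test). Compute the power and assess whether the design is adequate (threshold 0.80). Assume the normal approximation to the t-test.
Power ≈ 0.55; the study is underpowered (power < 0.80)

Power calculation (two-sample t-test, normal approximation):
z_β = d · √(n/2) - z_α
z_β = 0.27 · √(55/2) - 1.282
z_β = 0.27 · 5.244 - 1.282
z_β = 0.134

Power = Φ(z_β) = Φ(0.134) ≈ 0.553

Effect size d = 0.27 is small by Cohen's convention (0.2/0.5/0.8).

Threshold: power ≥ 0.80 is conventionally adequate.
Power ≈ 0.55 → the study is underpowered (power < 0.80).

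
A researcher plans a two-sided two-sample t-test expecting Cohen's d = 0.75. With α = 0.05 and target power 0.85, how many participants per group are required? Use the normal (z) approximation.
n = 32 per group

Sample size formula (two-sample t-test, normal approximation):
n = 2 · ((z_{α/2} + z_β) / d)²

z_{α/2} = 1.960 (for α = 0.05, two-sided)
z_β = 1.036 (for power = 0.85)
d = 0.75

n = 2 · ((1.960 + 1.036) / 0.75)²
n = 2 · (3.995)²
n ≈ 31.92
Round up to the next whole number: n = 32 per group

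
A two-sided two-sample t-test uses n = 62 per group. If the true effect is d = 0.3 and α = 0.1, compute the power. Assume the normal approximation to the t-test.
Power ≈ 0.51

Power calculation (two-sample t-test, normal approximation):
z_β = d · √(n/2) - z_{α/2}
z_β = 0.3 · √(62/2) - 1.645
z_β = 0.3 · 5.568 - 1.645
z_β = 0.025

Power = Φ(z_β) = Φ(0.025) ≈ 0.510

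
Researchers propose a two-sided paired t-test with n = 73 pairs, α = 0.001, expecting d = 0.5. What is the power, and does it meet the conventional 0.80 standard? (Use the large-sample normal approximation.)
Power ≈ 0.84; the study is adequately powered (power ≥ 0.80)

Power calculation (paired t-test, normal approximation):
z_β = d · √n - z_{α/2}
z_β = 0.5 · √73 - 3.291
z_β = 0.5 · 8.544 - 3.291
z_β = 0.981

Power = Φ(z_β) = Φ(0.981) ≈ 0.837

Effect size d = 0.5 is medium by Cohen's convention (0.2/0.5/0.8).

Threshold: power ≥ 0.80 is conventionally adequate.
Power ≈ 0.84 → the study is adequately powered (power ≥ 0.80).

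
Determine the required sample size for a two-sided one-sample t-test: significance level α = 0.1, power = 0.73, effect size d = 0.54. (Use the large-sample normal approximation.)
n = 18

Sample size formula (one-sample t-test, normal approximation):
n = ((z_{α/2} + z_β) / d)²

z_{α/2} = 1.645 (for α = 0.1, two-sided)
z_β = 0.613 (for power = 0.73)
d = 0.54

n = ((1.645 + 0.613) / 0.54)²
n = (4.181)²
n ≈ 17.48
Round up to the next whole number: n = 18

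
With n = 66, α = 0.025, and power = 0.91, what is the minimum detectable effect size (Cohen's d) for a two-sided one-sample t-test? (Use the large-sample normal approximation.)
d ≈ 0.44

Minimum detectable effect (one-sample t-test, normal approximation):
d = (z_{α/2} + z_β) / √n
d = (2.241 + 1.341) / √66
d = 3.582 / 8.124
d ≈ 0.44

By Cohen's convention (0.2 small / 0.5 medium / 0.8 large): small effect.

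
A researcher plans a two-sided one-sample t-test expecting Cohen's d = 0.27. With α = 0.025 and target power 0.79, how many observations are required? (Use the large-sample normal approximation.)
n = 128

Sample size formula (one-sample t-test, normal approximation):
n = ((z_{α/2} + z_β) / d)²

z_{α/2} = 2.241 (for α = 0.025, two-sided)
z_β = 0.806 (for power = 0.79)
d = 0.27

n = ((2.241 + 0.806) / 0.27)²
n = (11.285)²
n ≈ 127.35
Round up to the next whole number: n = 128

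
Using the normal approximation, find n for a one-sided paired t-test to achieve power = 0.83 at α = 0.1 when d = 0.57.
n = 16 pairs

Sample size formula (paired t-test, normal approximation):
n = ((z_α + z_β) / d)²

z_α = 1.282 (for α = 0.1, one-sided)
z_β = 0.954 (for power = 0.83)
d = 0.57

n = ((1.282 + 0.954) / 0.57)²
n = (3.923)²
n ≈ 15.39
Round up to the next whole number: n = 16 pairs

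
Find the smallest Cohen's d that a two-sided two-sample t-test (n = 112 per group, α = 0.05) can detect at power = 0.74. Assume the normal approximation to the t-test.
d ≈ 0.35

Minimum detectable effect (two-sample t-test, normal approximation):
d = (z_{α/2} + z_β) / √(n/2)
d = (1.960 + 0.643) / √(112/2)
d = 2.603 / 7.483
d ≈ 0.35

By Cohen's convention (0.2 small / 0.5 medium / 0.8 large): small effect.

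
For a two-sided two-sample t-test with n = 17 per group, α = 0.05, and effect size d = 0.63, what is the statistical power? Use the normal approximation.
Power ≈ 0.45

Power calculation (two-sample t-test, normal approximation):
z_β = d · √(n/2) - z_{α/2}
z_β = 0.63 · √(17/2) - 1.960
z_β = 0.63 · 2.915 - 1.960
z_β = -0.123

Power = Φ(z_β) = Φ(-0.123) ≈ 0.451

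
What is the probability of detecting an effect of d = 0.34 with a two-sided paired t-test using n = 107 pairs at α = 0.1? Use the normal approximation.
Power ≈ 0.97

Power calculation (paired t-test, normal approximation):
z_β = d · √n - z_{α/2}
z_β = 0.34 · √107 - 1.645
z_β = 0.34 · 10.344 - 1.645
z_β = 1.872

Power = Φ(z_β) = Φ(1.872) ≈ 0.969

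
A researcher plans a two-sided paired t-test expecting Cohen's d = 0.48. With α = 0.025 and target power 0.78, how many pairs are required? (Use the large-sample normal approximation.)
n = 40 pairs

Sample size formula (paired t-test, normal approximation):
n = ((z_{α/2} + z_β) / d)²

z_{α/2} = 2.241 (for α = 0.025, two-sided)
z_β = 0.772 (for power = 0.78)
d = 0.48

n = ((2.241 + 0.772) / 0.48)²
n = (6.277)²
n ≈ 39.40
Round up to the next whole number: n = 40 pairs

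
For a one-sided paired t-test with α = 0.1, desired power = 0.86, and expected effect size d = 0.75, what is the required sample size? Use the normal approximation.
n = 10 pairs

Sample size formula (paired t-test, normal approximation):
n = ((z_α + z_β) / d)²

z_α = 1.282 (for α = 0.1, one-sided)
z_β = 1.080 (for power = 0.86)
d = 0.75

n = ((1.282 + 1.080) / 0.75)²
n = (3.149)²
n ≈ 9.92
Round up to the next whole number: n = 10 pairs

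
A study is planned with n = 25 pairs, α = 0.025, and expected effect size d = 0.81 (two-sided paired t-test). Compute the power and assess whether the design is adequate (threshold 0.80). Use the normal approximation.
Power ≈ 0.96; the study is adequately powered (power ≥ 0.80)

Power calculation (paired t-test, normal approximation):
z_β = d · √n - z_{α/2}
z_β = 0.81 · √25 - 2.241
z_β = 0.81 · 5.000 - 2.241
z_β = 1.809

Power = Φ(z_β) = Φ(1.809) ≈ 0.965

Effect size d = 0.81 is large by Cohen's convention (0.2/0.5/0.8).

Threshold: power ≥ 0.80 is conventionally adequate.
Power ≈ 0.96 → the study is adequately powered (power ≥ 0.80).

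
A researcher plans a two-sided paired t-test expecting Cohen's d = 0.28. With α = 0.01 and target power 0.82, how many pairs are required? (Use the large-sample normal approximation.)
n = 156 pairs

Sample size formula (paired t-test, normal approximation):
n = ((z_{α/2} + z_β) / d)²

z_{α/2} = 2.576 (for α = 0.01, two-sided)
z_β = 0.915 (for power = 0.82)
d = 0.28

n = ((2.576 + 0.915) / 0.28)²
n = (12.468)²
n ≈ 155.45
Round up to the next whole number: n = 156 pairs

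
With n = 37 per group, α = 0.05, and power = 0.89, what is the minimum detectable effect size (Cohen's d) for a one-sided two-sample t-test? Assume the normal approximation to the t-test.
d ≈ 0.67

Minimum detectable effect (two-sample t-test, normal approximation):
d = (z_α + z_β) / √(n/2)
d = (1.645 + 1.227) / √(37/2)
d = 2.871 / 4.301
d ≈ 0.67

By Cohen's convention (0.2 small / 0.5 medium / 0.8 large): medium effect.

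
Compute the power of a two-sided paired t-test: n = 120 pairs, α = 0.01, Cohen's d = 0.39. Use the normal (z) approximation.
Power ≈ 0.96

Power calculation (paired t-test, normal approximation):
z_β = d · √n - z_{α/2}
z_β = 0.39 · √120 - 2.576
z_β = 0.39 · 10.954 - 2.576
z_β = 1.696

Power = Φ(z_β) = Φ(1.696) ≈ 0.955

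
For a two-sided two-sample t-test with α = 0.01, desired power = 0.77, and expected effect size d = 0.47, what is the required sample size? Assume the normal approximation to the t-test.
n = 100 per group

Sample size formula (two-sample t-test, normal approximation):
n = 2 · ((z_{α/2} + z_β) / d)²

z_{α/2} = 2.576 (for α = 0.01, two-sided)
z_β = 0.739 (for power = 0.77)
d = 0.47

n = 2 · ((2.576 + 0.739) / 0.47)²
n = 2 · (7.053)²
n ≈ 99.49
Round up to the next whole number: n = 100 per group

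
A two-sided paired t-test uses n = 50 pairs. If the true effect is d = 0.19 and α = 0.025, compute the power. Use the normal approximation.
Power ≈ 0.18

Power calculation (paired t-test, normal approximation):
z_β = d · √n - z_{α/2}
z_β = 0.19 · √50 - 2.241
z_β = 0.19 · 7.071 - 2.241
z_β = -0.898

Power = Φ(z_β) = Φ(-0.898) ≈ 0.185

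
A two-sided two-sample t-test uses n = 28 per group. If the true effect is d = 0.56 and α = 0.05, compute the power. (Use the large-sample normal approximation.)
Power ≈ 0.55

Power calculation (two-sample t-test, normal approximation):
z_β = d · √(n/2) - z_{α/2}
z_β = 0.56 · √(28/2) - 1.960
z_β = 0.56 · 3.742 - 1.960
z_β = 0.135

Power = Φ(z_β) = Φ(0.135) ≈ 0.554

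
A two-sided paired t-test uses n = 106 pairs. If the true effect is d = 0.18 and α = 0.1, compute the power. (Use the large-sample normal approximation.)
Power ≈ 0.58

Power calculation (paired t-test, normal approximation):
z_β = d · √n - z_{α/2}
z_β = 0.18 · √106 - 1.645
z_β = 0.18 · 10.296 - 1.645
z_β = 0.208

Power = Φ(z_β) = Φ(0.208) ≈ 0.583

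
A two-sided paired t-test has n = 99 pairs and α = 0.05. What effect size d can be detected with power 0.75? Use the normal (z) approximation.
d ≈ 0.26

Minimum detectable effect (paired t-test, normal approximation):
d = (z_{α/2} + z_β) / √n
d = (1.960 + 0.674) / √99
d = 2.634 / 9.950
d ≈ 0.26

By Cohen's convention (0.2 small / 0.5 medium / 0.8 large): small effect.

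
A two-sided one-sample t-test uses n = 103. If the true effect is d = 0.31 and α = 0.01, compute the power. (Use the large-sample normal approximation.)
Power ≈ 0.72

Power calculation (one-sample t-test, normal approximation):
z_β = d · √n - z_{α/2}
z_β = 0.31 · √103 - 2.576
z_β = 0.31 · 10.149 - 2.576
z_β = 0.570

Power = Φ(z_β) = Φ(0.570) ≈ 0.716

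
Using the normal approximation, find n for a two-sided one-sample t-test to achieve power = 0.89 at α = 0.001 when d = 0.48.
n = 89

Sample size formula (one-sample t-test, normal approximation):
n = ((z_{α/2} + z_β) / d)²

z_{α/2} = 3.291 (for α = 0.001, two-sided)
z_β = 1.227 (for power = 0.89)
d = 0.48

n = ((3.291 + 1.227) / 0.48)²
n = (9.413)²
n ≈ 88.60
Round up to the next whole number: n = 89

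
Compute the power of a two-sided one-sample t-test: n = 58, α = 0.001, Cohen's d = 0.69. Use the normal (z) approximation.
Power ≈ 0.98

Power calculation (one-sample t-test, normal approximation):
z_β = d · √n - z_{α/2}
z_β = 0.69 · √58 - 3.291
z_β = 0.69 · 7.616 - 3.291
z_β = 1.964

Power = Φ(z_β) = Φ(1.964) ≈ 0.975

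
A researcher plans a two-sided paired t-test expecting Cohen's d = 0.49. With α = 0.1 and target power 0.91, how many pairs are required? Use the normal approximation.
n = 38 pairs

Sample size formula (paired t-test, normal approximation):
n = ((z_{α/2} + z_β) / d)²

z_{α/2} = 1.645 (for α = 0.1, two-sided)
z_β = 1.341 (for power = 0.91)
d = 0.49

n = ((1.645 + 1.341) / 0.49)²
n = (6.094)²
n ≈ 37.14
Round up to the next whole number: n = 38 pairs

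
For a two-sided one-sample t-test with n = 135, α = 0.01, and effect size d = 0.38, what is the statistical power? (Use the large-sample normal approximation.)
Power ≈ 0.97

Power calculation (one-sample t-test, normal approximation):
z_β = d · √n - z_{α/2}
z_β = 0.38 · √135 - 2.576
z_β = 0.38 · 11.619 - 2.576
z_β = 1.839

Power = Φ(z_β) = Φ(1.839) ≈ 0.967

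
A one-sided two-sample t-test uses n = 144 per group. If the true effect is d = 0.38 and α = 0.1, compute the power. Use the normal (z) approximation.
Power ≈ 0.97

Power calculation (two-sample t-test, normal approximation):
z_β = d · √(n/2) - z_α
z_β = 0.38 · √(144/2) - 1.282
z_β = 0.38 · 8.485 - 1.282
z_β = 1.943

Power = Φ(z_β) = Φ(1.943) ≈ 0.974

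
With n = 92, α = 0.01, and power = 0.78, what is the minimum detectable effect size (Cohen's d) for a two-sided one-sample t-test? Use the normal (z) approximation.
d ≈ 0.35

Minimum detectable effect (one-sample t-test, normal approximation):
d = (z_{α/2} + z_β) / √n
d = (2.576 + 0.772) / √92
d = 3.348 / 9.592
d ≈ 0.35

By Cohen's convention (0.2 small / 0.5 medium / 0.8 large): small effect.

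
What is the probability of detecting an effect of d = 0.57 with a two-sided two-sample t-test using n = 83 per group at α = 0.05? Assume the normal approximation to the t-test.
Power ≈ 0.96

Power calculation (two-sample t-test, normal approximation):
z_β = d · √(n/2) - z_{α/2}
z_β = 0.57 · √(83/2) - 1.960
z_β = 0.57 · 6.442 - 1.960
z_β = 1.712

Power = Φ(z_β) = Φ(1.712) ≈ 0.957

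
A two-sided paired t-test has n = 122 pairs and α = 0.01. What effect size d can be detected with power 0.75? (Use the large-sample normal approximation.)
d ≈ 0.29

Minimum detectable effect (paired t-test, normal approximation):
d = (z_{α/2} + z_β) / √n
d = (2.576 + 0.674) / √122
d = 3.250 / 11.045
d ≈ 0.29

By Cohen's convention (0.2 small / 0.5 medium / 0.8 large): small effect.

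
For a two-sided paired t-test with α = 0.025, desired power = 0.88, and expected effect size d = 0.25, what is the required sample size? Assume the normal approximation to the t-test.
n = 187 pairs

Sample size formula (paired t-test, normal approximation):
n = ((z_{α/2} + z_β) / d)²

z_{α/2} = 2.241 (for α = 0.025, two-sided)
z_β = 1.175 (for power = 0.88)
d = 0.25

n = ((2.241 + 1.175) / 0.25)²
n = (13.664)²
n ≈ 186.70
Round up to the next whole number: n = 187 pairs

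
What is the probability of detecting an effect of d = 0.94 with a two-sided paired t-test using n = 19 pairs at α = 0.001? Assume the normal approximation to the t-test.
Power ≈ 0.79

Power calculation (paired t-test, normal approximation):
z_β = d · √n - z_{α/2}
z_β = 0.94 · √19 - 3.291
z_β = 0.94 · 4.359 - 3.291
z_β = 0.807

Power = Φ(z_β) = Φ(0.807) ≈ 0.790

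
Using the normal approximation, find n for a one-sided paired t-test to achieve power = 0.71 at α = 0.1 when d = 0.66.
n = 8 pairs

Sample size formula (paired t-test, normal approximation):
n = ((z_α + z_β) / d)²

z_α = 1.282 (for α = 0.1, one-sided)
z_β = 0.553 (for power = 0.71)
d = 0.66

n = ((1.282 + 0.553) / 0.66)²
n = (2.780)²
n ≈ 7.73
Round up to the next whole number: n = 8 pairs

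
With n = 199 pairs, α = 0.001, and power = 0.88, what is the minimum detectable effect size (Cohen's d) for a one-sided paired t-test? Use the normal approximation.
d ≈ 0.30

Minimum detectable effect (paired t-test, normal approximation):
d = (z_α + z_β) / √n
d = (3.090 + 1.175) / √199
d = 4.265 / 14.107
d ≈ 0.30

By Cohen's convention (0.2 small / 0.5 medium / 0.8 large): small effect.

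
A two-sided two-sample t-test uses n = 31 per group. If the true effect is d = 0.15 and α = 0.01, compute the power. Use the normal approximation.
Power ≈ 0.02

Power calculation (two-sample t-test, normal approximation):
z_β = d · √(n/2) - z_{α/2}
z_β = 0.15 · √(31/2) - 2.576
z_β = 0.15 · 3.937 - 2.576
z_β = -1.985

Power = Φ(z_β) = Φ(-1.985) ≈ 0.024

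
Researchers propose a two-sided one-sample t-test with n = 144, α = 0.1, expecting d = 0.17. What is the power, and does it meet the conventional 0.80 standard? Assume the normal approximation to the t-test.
Power ≈ 0.65; the study is underpowered (power < 0.80)

Power calculation (one-sample t-test, normal approximation):
z_β = d · √n - z_{α/2}
z_β = 0.17 · √144 - 1.645
z_β = 0.17 · 12.000 - 1.645
z_β = 0.395

Power = Φ(z_β) = Φ(0.395) ≈ 0.654

Effect size d = 0.17 is very small by Cohen's convention (0.2/0.5/0.8).

Threshold: power ≥ 0.80 is conventionally adequate.
Power ≈ 0.65 → the study is underpowered (power < 0.80).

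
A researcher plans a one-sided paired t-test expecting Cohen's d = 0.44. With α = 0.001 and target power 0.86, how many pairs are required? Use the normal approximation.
n = 90 pairs

Sample size formula (paired t-test, normal approximation):
n = ((z_α + z_β) / d)²

z_α = 3.090 (for α = 0.001, one-sided)
z_β = 1.080 (for power = 0.86)
d = 0.44

n = ((3.090 + 1.080) / 0.44)²
n = (9.477)²
n ≈ 89.81
Round up to the next whole number: n = 90 pairs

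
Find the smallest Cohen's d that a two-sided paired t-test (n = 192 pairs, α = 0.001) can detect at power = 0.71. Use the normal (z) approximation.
d ≈ 0.28

Minimum detectable effect (paired t-test, normal approximation):
d = (z_{α/2} + z_β) / √n
d = (3.291 + 0.553) / √192
d = 3.844 / 13.856
d ≈ 0.28

By Cohen's convention (0.2 small / 0.5 medium / 0.8 large): small effect.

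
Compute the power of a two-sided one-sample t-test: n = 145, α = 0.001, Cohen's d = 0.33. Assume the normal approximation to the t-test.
Power ≈ 0.75

Power calculation (one-sample t-test, normal approximation):
z_β = d · √n - z_{α/2}
z_β = 0.33 · √145 - 3.291
z_β = 0.33 · 12.042 - 3.291
z_β = 0.683

Power = Φ(z_β) = Φ(0.683) ≈ 0.753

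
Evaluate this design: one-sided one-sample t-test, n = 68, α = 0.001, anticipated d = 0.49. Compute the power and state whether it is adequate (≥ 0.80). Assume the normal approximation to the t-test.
Power ≈ 0.83; the study is adequately powered (power ≥ 0.80)

Power calculation (one-sample t-test, normal approximation):
z_β = d · √n - z_α
z_β = 0.49 · √68 - 3.090
z_β = 0.49 · 8.246 - 3.090
z_β = 0.950

Power = Φ(z_β) = Φ(0.950) ≈ 0.829

Effect size d = 0.49 is small by Cohen's convention (0.2/0.5/0.8).

Threshold: power ≥ 0.80 is conventionally adequate.
Power ≈ 0.83 → the study is adequately powered (power ≥ 0.80).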